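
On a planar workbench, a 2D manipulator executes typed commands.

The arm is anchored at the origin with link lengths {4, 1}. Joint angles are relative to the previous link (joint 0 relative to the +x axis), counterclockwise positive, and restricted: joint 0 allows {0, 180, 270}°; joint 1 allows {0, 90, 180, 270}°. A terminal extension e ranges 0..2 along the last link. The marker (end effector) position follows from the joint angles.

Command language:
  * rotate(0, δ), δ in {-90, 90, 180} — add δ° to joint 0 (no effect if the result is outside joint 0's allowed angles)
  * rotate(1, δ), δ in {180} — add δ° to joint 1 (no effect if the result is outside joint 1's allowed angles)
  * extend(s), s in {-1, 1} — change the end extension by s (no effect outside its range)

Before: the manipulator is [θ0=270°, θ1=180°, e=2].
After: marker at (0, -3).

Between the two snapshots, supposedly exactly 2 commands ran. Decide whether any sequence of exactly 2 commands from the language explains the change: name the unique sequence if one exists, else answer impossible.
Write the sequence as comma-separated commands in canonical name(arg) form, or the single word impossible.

start: [θ0=270°, θ1=180°, e=2]
1. extend(-1) → [θ0=270°, θ1=180°, e=1]
2. extend(-1) → [θ0=270°, θ1=180°, e=0]
no rival 2-sequence matches.

extend(-1), extend(-1)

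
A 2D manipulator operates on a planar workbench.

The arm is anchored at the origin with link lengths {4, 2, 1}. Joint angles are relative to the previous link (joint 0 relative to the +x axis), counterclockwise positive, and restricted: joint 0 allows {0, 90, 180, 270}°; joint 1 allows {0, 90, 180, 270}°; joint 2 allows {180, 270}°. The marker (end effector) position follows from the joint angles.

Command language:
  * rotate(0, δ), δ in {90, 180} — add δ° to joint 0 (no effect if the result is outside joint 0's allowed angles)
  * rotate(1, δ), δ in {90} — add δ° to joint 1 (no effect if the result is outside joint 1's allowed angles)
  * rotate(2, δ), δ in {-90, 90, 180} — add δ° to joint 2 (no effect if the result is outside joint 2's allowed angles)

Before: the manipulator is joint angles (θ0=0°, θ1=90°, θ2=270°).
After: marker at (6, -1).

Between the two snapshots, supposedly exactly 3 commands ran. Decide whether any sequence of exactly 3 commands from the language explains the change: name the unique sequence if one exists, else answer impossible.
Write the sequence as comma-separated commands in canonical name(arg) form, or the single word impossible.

rotate(1, 90), rotate(1, 90), rotate(1, 90)

initial: joint angles (θ0=0°, θ1=90°, θ2=270°)
step 1 (rotate(1, 90)): joint angles (θ0=0°, θ1=180°, θ2=270°)
step 2 (rotate(1, 90)): joint angles (θ0=0°, θ1=270°, θ2=270°)
step 3 (rotate(1, 90)): joint angles (θ0=0°, θ1=0°, θ2=270°)
all 216 alternatives checked — unique.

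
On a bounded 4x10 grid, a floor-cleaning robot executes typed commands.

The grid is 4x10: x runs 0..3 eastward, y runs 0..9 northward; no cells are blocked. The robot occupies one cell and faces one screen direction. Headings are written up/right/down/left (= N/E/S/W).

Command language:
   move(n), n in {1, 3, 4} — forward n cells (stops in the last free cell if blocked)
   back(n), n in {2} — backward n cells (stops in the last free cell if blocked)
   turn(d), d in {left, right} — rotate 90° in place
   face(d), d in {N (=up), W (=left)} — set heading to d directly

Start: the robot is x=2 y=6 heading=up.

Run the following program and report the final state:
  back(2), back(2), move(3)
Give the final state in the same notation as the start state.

from: x=2 y=6 heading=up
[1] after back(2): x=2 y=4 heading=up
[2] after back(2): x=2 y=2 heading=up
[3] after move(3): x=2 y=5 heading=up

x=2 y=5 heading=up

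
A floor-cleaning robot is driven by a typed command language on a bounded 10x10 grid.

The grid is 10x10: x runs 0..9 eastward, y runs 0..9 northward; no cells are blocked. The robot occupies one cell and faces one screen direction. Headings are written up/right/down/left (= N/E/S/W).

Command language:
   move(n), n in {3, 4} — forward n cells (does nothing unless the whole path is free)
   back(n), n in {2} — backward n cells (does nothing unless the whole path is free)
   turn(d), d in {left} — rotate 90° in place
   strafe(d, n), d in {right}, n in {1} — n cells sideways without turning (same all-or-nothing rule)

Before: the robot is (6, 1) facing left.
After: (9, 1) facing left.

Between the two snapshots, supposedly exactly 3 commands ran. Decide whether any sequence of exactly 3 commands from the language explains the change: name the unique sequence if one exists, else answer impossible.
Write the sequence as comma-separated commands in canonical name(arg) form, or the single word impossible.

every 3-command combo misses the target.

impossible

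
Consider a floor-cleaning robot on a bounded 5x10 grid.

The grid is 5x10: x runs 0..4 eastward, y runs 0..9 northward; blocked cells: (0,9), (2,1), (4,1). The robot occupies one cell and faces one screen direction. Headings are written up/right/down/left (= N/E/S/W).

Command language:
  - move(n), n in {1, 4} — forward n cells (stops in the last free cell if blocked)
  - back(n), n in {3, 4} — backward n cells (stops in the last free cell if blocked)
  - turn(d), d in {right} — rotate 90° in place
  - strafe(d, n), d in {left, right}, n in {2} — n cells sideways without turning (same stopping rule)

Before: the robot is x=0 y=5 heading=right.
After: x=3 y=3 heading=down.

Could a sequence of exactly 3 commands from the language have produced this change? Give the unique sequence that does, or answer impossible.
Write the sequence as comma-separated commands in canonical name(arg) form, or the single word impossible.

all 343 sequences checked — none match.

impossible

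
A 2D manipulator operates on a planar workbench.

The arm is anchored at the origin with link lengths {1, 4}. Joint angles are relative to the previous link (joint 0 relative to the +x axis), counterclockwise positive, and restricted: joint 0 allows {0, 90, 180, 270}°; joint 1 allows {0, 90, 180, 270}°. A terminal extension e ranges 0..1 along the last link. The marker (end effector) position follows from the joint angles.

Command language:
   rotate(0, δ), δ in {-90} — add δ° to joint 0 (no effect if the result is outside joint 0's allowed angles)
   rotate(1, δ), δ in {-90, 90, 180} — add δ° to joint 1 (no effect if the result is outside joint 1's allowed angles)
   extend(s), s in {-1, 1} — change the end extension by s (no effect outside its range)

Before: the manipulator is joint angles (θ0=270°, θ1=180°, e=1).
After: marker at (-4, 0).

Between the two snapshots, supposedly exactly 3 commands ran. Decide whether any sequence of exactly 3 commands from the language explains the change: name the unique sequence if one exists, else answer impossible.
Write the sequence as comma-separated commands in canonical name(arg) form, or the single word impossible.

initial: joint angles (θ0=270°, θ1=180°, e=1)
t=1 rotate(0, -90) ⇒ joint angles (θ0=180°, θ1=180°, e=1)
t=2 rotate(0, -90) ⇒ joint angles (θ0=90°, θ1=180°, e=1)
t=3 rotate(0, -90) ⇒ joint angles (θ0=0°, θ1=180°, e=1)
all 216 alternatives checked — unique.

rotate(0, -90), rotate(0, -90), rotate(0, -90)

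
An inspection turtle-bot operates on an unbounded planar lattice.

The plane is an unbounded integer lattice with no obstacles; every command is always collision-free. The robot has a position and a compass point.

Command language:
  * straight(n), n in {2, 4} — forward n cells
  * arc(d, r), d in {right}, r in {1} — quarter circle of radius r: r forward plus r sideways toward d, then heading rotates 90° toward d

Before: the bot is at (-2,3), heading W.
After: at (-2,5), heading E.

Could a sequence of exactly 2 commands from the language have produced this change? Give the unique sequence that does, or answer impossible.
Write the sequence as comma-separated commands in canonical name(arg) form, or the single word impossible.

key: position moved to (-2,5) AND the heading swung to E — translation plus rotation needed
t0: at (-2,3), heading W
[1] after arc(right, 1): at (-3,4), heading N
[2] after arc(right, 1): at (-2,5), heading E
uniquely the one of 9 2-step routes that fits.

arc(right, 1), arc(right, 1)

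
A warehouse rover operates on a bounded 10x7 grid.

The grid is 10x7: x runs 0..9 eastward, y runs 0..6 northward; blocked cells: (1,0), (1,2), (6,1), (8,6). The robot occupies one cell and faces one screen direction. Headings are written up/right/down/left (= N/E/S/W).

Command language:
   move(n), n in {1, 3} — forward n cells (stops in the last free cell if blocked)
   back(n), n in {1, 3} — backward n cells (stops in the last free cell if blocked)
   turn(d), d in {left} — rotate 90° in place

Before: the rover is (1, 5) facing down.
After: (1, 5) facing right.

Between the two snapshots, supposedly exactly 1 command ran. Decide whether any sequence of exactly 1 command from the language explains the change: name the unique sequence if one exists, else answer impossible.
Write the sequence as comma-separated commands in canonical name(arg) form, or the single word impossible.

key: parked at (1,5) the whole time — nothing moves the robot
start: (1, 5) facing down
[1] after turn(left): (1, 5) facing right
no other 1-command option fits: unique.

turn(left)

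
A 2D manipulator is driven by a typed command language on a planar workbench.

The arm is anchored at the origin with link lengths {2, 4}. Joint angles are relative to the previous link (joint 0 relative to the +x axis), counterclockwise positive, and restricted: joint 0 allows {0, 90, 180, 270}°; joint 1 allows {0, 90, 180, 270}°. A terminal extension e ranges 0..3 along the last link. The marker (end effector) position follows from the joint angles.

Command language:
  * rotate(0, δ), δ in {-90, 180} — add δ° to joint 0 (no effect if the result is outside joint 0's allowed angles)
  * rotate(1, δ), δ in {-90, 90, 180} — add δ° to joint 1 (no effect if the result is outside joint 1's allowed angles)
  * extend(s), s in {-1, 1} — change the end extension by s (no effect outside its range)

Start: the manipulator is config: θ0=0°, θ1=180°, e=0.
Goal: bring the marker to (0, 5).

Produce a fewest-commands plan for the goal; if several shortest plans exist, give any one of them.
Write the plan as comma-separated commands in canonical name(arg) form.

rotate(0, -90), extend(1), extend(1), extend(1)

from: config: θ0=0°, θ1=180°, e=0
1. rotate(0, -90) → config: θ0=270°, θ1=180°, e=0
2. extend(1) → config: θ0=270°, θ1=180°, e=1
3. extend(1) → config: θ0=270°, θ1=180°, e=2
4. extend(1) → config: θ0=270°, θ1=180°, e=3
shorter routes all fall short; 4 is best.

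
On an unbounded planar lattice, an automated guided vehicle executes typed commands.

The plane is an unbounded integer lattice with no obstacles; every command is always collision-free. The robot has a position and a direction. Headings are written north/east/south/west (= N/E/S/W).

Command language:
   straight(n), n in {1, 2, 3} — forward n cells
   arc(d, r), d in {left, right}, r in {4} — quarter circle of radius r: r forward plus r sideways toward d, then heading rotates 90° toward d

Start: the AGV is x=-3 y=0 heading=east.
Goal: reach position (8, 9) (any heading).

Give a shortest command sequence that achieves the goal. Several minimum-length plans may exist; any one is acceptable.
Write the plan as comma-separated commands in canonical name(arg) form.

arc(left, 4), straight(1), arc(right, 4), straight(3)

from: x=-3 y=0 heading=east
[1] after arc(left, 4): x=1 y=4 heading=north
[2] after straight(1): x=1 y=5 heading=north
[3] after arc(right, 4): x=5 y=9 heading=east
[4] after straight(3): x=8 y=9 heading=east
shorter routes all fall short; 4 is best.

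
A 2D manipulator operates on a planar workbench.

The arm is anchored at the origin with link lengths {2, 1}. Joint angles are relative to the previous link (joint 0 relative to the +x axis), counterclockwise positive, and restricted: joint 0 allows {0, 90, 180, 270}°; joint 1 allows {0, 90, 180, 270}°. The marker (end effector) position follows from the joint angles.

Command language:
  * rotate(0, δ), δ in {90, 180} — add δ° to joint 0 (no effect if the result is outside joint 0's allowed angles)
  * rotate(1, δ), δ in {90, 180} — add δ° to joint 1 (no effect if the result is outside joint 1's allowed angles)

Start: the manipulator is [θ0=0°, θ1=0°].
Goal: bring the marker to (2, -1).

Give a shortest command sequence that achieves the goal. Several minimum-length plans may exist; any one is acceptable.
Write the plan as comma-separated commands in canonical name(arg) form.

rotate(1, 180), rotate(1, 90)

initial: [θ0=0°, θ1=0°]
step 1 (rotate(1, 180)): [θ0=0°, θ1=180°]
step 2 (rotate(1, 90)): [θ0=0°, θ1=270°]
shorter routes all fall short; 2 is best.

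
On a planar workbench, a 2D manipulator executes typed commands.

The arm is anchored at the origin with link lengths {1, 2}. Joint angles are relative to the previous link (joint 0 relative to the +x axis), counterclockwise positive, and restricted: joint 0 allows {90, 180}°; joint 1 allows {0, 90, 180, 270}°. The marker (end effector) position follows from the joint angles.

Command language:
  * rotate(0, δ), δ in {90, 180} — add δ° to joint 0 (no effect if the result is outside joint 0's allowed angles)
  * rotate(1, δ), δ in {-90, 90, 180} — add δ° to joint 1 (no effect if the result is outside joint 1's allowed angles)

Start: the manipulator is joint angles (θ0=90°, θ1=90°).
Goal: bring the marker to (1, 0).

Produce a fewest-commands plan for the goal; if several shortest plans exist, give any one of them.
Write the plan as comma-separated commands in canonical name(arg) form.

rotate(1, 90), rotate(0, 90)

begin: joint angles (θ0=90°, θ1=90°)
t=1 rotate(1, 90) ⇒ joint angles (θ0=90°, θ1=180°)
t=2 rotate(0, 90) ⇒ joint angles (θ0=180°, θ1=180°)
no 1-step plan works, so 2 is optimal.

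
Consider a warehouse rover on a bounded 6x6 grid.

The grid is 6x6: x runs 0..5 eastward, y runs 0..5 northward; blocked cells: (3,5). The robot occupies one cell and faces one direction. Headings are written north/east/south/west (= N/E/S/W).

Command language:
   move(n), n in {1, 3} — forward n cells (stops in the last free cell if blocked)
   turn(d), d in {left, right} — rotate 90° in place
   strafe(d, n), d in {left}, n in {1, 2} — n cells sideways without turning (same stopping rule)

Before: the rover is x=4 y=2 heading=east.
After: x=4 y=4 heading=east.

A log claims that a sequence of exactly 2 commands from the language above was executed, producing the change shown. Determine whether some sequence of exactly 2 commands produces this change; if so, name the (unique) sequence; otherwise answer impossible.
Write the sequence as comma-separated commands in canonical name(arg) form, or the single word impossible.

key: still facing E at the end — nothing in the sequence rotates
initial: x=4 y=2 heading=east
1. strafe(left, 1) → x=4 y=3 heading=east
2. strafe(left, 1) → x=4 y=4 heading=east
no rival 2-sequence matches.

strafe(left, 1), strafe(left, 1)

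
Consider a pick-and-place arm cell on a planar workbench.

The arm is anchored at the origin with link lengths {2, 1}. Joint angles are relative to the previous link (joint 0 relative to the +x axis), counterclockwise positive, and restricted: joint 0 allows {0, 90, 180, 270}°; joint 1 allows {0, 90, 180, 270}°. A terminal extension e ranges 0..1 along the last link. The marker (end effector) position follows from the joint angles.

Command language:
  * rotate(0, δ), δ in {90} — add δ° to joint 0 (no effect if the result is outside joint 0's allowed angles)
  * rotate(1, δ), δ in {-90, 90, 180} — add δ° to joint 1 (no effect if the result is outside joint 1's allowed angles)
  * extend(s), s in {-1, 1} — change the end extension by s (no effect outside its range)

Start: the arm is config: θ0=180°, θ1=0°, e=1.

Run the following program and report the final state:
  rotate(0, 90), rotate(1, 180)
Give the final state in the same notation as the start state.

from: config: θ0=180°, θ1=0°, e=1
step 1 (rotate(0, 90)): config: θ0=270°, θ1=0°, e=1
step 2 (rotate(1, 180)): config: θ0=270°, θ1=180°, e=1

config: θ0=270°, θ1=180°, e=1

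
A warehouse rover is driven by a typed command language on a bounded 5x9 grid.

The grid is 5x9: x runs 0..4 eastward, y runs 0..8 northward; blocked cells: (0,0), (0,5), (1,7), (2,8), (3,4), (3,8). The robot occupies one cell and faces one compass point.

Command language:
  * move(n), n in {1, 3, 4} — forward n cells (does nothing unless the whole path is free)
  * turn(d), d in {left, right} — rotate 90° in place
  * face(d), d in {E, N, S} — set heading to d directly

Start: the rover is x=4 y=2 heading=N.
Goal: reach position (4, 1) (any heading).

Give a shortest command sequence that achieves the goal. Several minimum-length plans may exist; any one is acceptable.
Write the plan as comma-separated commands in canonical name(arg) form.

face(S), move(1)

t0: x=4 y=2 heading=N
1. face(S) → x=4 y=2 heading=S
2. move(1) → x=4 y=1 heading=S
nothing shorter than 2 reaches the goal.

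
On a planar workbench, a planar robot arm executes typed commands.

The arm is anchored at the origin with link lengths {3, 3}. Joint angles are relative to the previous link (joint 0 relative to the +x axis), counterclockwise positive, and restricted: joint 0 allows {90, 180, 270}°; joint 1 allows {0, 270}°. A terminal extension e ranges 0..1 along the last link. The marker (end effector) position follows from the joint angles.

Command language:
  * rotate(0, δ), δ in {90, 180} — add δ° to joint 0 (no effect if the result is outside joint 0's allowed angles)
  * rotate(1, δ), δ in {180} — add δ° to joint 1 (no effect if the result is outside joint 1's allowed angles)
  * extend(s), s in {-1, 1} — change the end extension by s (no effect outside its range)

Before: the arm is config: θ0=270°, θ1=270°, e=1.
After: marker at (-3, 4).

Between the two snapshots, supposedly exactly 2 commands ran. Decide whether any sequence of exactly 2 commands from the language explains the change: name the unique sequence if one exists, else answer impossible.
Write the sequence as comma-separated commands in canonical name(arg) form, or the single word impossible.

rotate(0, 180), rotate(0, 90)

key: running rotate(0, 90) before rotate(0, 180) would end elsewhere — order is forced
initial: config: θ0=270°, θ1=270°, e=1
[1] after rotate(0, 180): config: θ0=90°, θ1=270°, e=1
[2] after rotate(0, 90): config: θ0=180°, θ1=270°, e=1
all 25 alternatives checked — unique.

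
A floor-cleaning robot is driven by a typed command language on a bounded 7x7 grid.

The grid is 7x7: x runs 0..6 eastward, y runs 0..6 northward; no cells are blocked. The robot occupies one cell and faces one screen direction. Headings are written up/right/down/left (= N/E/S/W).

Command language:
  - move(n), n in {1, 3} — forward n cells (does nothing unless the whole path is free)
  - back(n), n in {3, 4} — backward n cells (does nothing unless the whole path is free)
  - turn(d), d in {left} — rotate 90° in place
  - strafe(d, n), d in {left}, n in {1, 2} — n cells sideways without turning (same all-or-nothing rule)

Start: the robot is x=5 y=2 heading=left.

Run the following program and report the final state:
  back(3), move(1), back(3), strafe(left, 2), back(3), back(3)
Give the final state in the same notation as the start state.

x=4 y=0 heading=left

initial: x=5 y=2 heading=left
step 1 (back(3)): x=5 y=2 heading=left
step 2 (move(1)): x=4 y=2 heading=left
step 3 (back(3)): x=4 y=2 heading=left
step 4 (strafe(left, 2)): x=4 y=0 heading=left
step 5 (back(3)): x=4 y=0 heading=left
step 6 (back(3)): x=4 y=0 heading=left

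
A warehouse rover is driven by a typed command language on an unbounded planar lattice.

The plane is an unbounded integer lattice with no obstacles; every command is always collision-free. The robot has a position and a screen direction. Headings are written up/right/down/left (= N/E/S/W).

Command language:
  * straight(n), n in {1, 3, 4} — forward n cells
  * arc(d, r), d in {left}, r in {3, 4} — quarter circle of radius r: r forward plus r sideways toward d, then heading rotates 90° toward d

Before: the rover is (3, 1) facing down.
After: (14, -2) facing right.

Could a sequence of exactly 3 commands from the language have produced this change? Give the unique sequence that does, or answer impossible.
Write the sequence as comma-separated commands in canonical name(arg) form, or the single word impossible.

arc(left, 3), straight(4), straight(4)

key: running straight(4) before arc(left, 3) would end elsewhere — order is forced
t0: (3, 1) facing down
step 1 (arc(left, 3)): (6, -2) facing right
step 2 (straight(4)): (10, -2) facing right
step 3 (straight(4)): (14, -2) facing right
all 125 alternatives checked — unique.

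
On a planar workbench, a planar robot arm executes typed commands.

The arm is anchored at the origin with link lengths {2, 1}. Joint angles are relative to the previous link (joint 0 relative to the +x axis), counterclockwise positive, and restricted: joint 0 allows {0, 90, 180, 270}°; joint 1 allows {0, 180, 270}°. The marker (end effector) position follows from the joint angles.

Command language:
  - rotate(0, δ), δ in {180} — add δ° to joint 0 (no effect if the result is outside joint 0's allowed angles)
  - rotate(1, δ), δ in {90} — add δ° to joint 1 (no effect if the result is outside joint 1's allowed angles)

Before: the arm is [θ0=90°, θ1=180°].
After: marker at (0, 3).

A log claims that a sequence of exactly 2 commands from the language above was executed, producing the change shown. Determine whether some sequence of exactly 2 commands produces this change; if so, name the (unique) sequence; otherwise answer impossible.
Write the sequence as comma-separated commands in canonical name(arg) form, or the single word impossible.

start: [θ0=90°, θ1=180°]
[1] after rotate(1, 90): [θ0=90°, θ1=270°]
[2] after rotate(1, 90): [θ0=90°, θ1=0°]
all 4 alternatives checked — unique.

rotate(1, 90), rotate(1, 90)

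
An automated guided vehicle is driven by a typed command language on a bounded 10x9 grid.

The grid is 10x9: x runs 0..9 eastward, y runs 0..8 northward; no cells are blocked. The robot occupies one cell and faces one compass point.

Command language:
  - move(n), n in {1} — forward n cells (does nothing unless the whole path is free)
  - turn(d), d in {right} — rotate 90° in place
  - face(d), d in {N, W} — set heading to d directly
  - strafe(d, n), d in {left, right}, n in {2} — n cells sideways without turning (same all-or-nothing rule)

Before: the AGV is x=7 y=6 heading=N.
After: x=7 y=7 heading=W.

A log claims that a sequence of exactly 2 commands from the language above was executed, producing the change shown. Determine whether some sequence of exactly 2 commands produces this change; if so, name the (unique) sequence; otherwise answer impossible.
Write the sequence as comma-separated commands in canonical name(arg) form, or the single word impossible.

key: running face(W) before move(1) would end elsewhere — order is forced
initial: x=7 y=6 heading=N
1. move(1) → x=7 y=7 heading=N
2. face(W) → x=7 y=7 heading=W
uniquely the one of 36 2-step routes that fits.

move(1), face(W)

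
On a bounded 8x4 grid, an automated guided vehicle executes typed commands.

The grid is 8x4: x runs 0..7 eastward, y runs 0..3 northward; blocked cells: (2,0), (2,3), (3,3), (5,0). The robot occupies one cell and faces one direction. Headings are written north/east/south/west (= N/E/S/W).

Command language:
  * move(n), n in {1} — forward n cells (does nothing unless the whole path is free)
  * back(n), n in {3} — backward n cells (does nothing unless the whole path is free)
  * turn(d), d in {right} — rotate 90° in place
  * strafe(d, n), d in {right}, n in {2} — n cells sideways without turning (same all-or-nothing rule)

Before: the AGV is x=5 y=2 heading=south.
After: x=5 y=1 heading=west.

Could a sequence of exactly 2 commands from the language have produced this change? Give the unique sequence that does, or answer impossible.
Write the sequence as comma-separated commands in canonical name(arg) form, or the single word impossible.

key: running turn(right) before move(1) would end elsewhere — order is forced
begin: x=5 y=2 heading=south
step 1 (move(1)): x=5 y=1 heading=south
step 2 (turn(right)): x=5 y=1 heading=west
no other 2-command option fits: unique.

move(1), turn(right)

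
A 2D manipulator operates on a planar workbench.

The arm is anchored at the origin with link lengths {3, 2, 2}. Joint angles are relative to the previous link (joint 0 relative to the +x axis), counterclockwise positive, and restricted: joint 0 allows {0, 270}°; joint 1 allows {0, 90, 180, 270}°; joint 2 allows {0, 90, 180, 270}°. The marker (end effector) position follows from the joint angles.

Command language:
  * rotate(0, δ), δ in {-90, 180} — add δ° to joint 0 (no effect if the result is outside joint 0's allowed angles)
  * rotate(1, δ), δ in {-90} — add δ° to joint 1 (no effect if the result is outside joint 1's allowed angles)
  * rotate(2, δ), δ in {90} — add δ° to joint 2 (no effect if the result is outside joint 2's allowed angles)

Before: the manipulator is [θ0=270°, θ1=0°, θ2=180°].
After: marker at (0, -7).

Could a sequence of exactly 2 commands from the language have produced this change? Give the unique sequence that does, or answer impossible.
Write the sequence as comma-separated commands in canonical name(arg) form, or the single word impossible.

begin: [θ0=270°, θ1=0°, θ2=180°]
[1] after rotate(2, 90): [θ0=270°, θ1=0°, θ2=270°]
[2] after rotate(2, 90): [θ0=270°, θ1=0°, θ2=0°]
no other 2-command option fits: unique.

rotate(2, 90), rotate(2, 90)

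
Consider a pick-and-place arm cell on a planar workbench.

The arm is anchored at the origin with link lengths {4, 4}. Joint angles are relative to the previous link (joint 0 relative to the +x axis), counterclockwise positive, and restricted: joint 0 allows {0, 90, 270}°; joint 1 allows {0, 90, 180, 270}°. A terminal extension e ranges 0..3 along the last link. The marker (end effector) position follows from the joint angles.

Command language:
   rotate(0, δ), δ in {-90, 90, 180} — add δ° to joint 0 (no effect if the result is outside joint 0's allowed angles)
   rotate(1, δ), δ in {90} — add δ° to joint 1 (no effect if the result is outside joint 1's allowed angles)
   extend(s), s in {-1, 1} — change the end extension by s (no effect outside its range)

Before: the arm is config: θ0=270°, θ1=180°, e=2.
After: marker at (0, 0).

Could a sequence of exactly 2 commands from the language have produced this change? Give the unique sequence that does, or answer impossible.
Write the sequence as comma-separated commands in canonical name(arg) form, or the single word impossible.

begin: config: θ0=270°, θ1=180°, e=2
[1] after extend(-1): config: θ0=270°, θ1=180°, e=1
[2] after extend(-1): config: θ0=270°, θ1=180°, e=0
no other 2-command option fits: unique.

extend(-1), extend(-1)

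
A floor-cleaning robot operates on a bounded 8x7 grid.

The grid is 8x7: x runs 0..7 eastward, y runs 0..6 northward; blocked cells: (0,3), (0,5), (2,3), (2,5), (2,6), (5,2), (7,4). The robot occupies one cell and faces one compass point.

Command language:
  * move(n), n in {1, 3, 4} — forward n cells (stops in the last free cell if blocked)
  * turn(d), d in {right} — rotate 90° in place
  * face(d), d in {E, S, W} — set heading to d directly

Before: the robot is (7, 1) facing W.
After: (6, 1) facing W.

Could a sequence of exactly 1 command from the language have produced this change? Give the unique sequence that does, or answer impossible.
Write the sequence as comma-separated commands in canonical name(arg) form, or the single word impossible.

key: heading stays W — the single command does not turn
begin: (7, 1) facing W
1. move(1) → (6, 1) facing W
all 7 alternatives checked — unique.

move(1)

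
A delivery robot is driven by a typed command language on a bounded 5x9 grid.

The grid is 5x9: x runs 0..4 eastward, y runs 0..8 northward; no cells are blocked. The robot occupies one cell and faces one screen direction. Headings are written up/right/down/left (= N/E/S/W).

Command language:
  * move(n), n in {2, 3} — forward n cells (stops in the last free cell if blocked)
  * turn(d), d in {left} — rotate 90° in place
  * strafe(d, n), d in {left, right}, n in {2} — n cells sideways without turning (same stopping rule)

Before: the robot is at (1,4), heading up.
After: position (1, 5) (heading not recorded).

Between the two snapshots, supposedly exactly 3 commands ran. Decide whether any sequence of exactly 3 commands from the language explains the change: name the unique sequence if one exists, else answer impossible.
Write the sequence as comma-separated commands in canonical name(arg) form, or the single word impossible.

move(3), turn(left), strafe(left, 2)

key: running strafe(left, 2) before move(3) would end elsewhere — order is forced
start: at (1,4), heading up
t=1 move(3) ⇒ at (1,7), heading up
t=2 turn(left) ⇒ at (1,7), heading left
t=3 strafe(left, 2) ⇒ at (1,5), heading left
all 125 alternatives checked — unique.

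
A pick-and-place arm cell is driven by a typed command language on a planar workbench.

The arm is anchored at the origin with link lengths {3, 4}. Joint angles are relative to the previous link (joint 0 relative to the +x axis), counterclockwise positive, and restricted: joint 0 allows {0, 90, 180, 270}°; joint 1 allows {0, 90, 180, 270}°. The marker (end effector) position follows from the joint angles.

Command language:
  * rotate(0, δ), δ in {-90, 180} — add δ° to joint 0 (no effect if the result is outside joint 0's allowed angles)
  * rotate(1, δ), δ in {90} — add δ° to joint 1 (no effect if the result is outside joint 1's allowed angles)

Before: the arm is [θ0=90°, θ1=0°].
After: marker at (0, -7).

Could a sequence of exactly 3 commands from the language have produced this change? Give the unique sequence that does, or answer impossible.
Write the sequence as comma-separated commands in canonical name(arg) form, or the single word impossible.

rotate(0, 180), rotate(0, 180), rotate(0, 180)

t0: [θ0=90°, θ1=0°]
[1] after rotate(0, 180): [θ0=270°, θ1=0°]
[2] after rotate(0, 180): [θ0=90°, θ1=0°]
[3] after rotate(0, 180): [θ0=270°, θ1=0°]
all 27 alternatives checked — unique.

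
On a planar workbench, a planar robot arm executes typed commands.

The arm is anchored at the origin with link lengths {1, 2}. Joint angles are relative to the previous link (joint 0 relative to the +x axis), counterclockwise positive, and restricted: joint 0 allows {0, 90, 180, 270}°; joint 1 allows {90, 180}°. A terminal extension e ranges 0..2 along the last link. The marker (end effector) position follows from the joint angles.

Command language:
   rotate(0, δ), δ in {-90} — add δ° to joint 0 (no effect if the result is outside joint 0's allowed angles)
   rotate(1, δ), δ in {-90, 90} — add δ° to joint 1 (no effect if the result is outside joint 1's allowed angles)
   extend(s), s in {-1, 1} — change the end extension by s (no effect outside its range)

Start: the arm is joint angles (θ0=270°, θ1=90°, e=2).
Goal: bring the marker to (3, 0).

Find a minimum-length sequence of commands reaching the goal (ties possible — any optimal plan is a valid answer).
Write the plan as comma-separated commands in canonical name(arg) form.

begin: joint angles (θ0=270°, θ1=90°, e=2)
1. rotate(1, 90) → joint angles (θ0=270°, θ1=180°, e=2)
2. rotate(0, -90) → joint angles (θ0=180°, θ1=180°, e=2)
shorter routes all fall short; 2 is best.

rotate(1, 90), rotate(0, -90)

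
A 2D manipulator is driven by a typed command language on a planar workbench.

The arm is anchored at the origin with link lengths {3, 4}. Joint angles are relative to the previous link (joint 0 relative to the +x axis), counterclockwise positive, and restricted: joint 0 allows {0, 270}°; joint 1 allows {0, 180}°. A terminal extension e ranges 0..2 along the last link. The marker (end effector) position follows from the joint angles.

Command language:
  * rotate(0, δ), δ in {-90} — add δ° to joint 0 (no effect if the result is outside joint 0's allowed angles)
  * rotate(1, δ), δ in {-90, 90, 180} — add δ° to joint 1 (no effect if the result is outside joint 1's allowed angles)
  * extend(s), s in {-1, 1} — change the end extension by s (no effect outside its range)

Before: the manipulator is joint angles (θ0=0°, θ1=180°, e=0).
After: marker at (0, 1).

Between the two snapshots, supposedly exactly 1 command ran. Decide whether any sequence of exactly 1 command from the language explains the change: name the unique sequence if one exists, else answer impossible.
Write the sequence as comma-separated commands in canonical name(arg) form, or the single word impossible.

rotate(0, -90)

from: joint angles (θ0=0°, θ1=180°, e=0)
step 1 (rotate(0, -90)): joint angles (θ0=270°, θ1=180°, e=0)
no other 1-command option fits: unique.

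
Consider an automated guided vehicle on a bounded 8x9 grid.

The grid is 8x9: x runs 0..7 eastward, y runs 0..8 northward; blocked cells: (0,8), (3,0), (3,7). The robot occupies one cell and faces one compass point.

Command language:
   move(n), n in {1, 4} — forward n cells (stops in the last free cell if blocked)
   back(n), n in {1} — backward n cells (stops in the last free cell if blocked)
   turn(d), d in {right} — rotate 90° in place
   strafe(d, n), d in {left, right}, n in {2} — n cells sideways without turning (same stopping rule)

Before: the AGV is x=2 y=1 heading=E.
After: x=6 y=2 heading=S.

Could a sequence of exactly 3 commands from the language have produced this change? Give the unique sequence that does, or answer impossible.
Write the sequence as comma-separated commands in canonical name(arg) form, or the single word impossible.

move(4), turn(right), back(1)

key: running back(1) before move(4) would end elsewhere — order is forced
begin: x=2 y=1 heading=E
step 1 (move(4)): x=6 y=1 heading=E
step 2 (turn(right)): x=6 y=1 heading=S
step 3 (back(1)): x=6 y=2 heading=S
uniquely the one of 216 3-step routes that fits.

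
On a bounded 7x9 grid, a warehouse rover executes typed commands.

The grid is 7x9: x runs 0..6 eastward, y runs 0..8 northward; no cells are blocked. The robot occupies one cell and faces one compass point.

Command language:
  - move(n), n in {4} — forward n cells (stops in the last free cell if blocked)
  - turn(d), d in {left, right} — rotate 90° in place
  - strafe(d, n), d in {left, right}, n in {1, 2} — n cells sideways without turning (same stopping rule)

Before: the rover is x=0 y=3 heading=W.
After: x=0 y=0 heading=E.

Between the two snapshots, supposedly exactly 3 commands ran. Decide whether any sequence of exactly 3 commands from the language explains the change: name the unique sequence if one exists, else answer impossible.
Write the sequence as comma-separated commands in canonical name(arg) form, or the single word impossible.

key: move(4) runs into the grid edge before its full distance
start: x=0 y=3 heading=W
step 1 (turn(left)): x=0 y=3 heading=S
step 2 (move(4)): x=0 y=0 heading=S
step 3 (turn(left)): x=0 y=0 heading=E
no rival 3-sequence matches.

turn(left), move(4), turn(left)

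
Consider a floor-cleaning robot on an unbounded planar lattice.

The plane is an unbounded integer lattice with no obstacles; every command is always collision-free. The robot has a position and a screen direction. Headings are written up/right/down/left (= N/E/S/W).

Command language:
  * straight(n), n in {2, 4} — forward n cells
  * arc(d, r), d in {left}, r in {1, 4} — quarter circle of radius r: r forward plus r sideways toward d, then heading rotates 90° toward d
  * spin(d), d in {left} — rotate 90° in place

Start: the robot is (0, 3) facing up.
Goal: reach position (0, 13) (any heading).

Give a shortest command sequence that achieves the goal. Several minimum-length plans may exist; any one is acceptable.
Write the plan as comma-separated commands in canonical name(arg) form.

from: (0, 3) facing up
t=1 straight(4) ⇒ (0, 7) facing up
t=2 straight(4) ⇒ (0, 11) facing up
t=3 straight(2) ⇒ (0, 13) facing up
no 2-step plan works, so 3 is optimal.

straight(4), straight(4), straight(2)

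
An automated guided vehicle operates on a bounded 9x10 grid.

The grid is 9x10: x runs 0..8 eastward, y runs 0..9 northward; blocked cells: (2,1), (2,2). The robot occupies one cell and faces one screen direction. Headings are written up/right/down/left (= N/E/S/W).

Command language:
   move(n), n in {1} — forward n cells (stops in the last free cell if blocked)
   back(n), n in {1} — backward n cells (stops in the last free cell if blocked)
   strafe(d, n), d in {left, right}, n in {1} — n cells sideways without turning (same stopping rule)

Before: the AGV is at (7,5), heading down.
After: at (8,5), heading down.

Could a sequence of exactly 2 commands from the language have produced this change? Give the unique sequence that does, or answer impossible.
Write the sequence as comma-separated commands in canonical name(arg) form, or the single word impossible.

key: the second strafe(left, 1) runs into the grid edge before its full distance
start: at (7,5), heading down
1. strafe(left, 1) → at (8,5), heading down
2. strafe(left, 1) → at (8,5), heading down
all 16 alternatives checked — unique.

strafe(left, 1), strafe(left, 1)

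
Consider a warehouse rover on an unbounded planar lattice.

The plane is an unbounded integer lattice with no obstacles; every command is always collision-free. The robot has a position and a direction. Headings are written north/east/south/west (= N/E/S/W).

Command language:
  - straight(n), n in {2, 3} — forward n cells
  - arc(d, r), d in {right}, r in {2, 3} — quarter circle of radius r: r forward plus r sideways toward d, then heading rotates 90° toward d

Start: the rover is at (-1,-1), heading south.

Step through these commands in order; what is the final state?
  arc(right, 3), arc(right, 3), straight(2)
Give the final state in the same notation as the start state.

at (-7,1), heading north

from: at (-1,-1), heading south
t=1 arc(right, 3) ⇒ at (-4,-4), heading west
t=2 arc(right, 3) ⇒ at (-7,-1), heading north
t=3 straight(2) ⇒ at (-7,1), heading north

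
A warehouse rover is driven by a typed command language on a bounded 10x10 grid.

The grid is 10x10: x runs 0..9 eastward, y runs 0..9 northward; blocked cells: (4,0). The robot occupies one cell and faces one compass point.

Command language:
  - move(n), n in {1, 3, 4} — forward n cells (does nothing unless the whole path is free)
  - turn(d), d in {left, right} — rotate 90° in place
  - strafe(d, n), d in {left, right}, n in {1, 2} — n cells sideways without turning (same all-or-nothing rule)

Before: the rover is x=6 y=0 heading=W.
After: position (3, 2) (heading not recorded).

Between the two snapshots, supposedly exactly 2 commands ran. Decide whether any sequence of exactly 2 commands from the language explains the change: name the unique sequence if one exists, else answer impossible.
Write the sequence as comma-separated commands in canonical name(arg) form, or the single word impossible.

strafe(right, 2), move(3)

key: order matters: swapping strafe(right, 2) and move(3) lands elsewhere
begin: x=6 y=0 heading=W
t=1 strafe(right, 2) ⇒ x=6 y=2 heading=W
t=2 move(3) ⇒ x=3 y=2 heading=W
no rival 2-sequence matches.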